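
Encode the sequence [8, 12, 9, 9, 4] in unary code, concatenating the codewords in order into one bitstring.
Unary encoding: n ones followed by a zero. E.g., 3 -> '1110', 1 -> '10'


Encode each number as n ones followed by a terminating 0:
  8 -> 111111110 (9 bits)
  12 -> 1111111111110 (13 bits)
  9 -> 1111111110 (10 bits)
  9 -> 1111111110 (10 bits)
  4 -> 11110 (5 bits)
Total length = 9 + 13 + 10 + 10 + 5 = 47 bits.

Unary([8, 12, 9, 9, 4]) = 11111111011111111111101111111110111111111011110 (47 bits)


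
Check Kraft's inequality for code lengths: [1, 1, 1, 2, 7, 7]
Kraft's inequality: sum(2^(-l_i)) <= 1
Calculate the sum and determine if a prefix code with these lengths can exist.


Sum = 2^(-1) + 2^(-1) + 2^(-1) + 2^(-2) + 2^(-7) + 2^(-7)
    = 0.5 + 0.5 + 0.5 + 0.25 + 0.0078125 + 0.0078125
    = 226/128 = 1.765625
Since 1.765625 > 1, Kraft's inequality is NOT satisfied.
A prefix code with these lengths CANNOT exist.

Kraft sum = 1.765625. Not satisfied.


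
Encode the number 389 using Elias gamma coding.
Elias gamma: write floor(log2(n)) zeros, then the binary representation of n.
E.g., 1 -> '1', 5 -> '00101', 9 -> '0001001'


num_bits = floor(log2(389)) + 1 = 9
leading_zeros = num_bits - 1 = 8
binary(389) = 110000101

Elias gamma(389) = '00000000' + '110000101' = 00000000110000101 (17 bits)


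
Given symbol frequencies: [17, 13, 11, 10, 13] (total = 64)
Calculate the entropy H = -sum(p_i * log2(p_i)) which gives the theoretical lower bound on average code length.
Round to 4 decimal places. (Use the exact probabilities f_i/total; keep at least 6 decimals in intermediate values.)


Per-symbol terms -p_i * log2(p_i) with p_i = f_i/64:
  p = 17/64 = 0.265625: log2(p) = -1.912537, -p*log2(p) = 0.508018
  p = 13/64 = 0.203125: log2(p) = -2.299560, -p*log2(p) = 0.467098
  p = 11/64 = 0.171875: log2(p) = -2.540568, -p*log2(p) = 0.436660
  p = 10/64 = 0.156250: log2(p) = -2.678072, -p*log2(p) = 0.418449
  p = 13/64 = 0.203125: log2(p) = -2.299560, -p*log2(p) = 0.467098
H = 0.508018 + 0.467098 + 0.436660 + 0.418449 + 0.467098 = 2.297323

H = 2.2973 bits/symbol


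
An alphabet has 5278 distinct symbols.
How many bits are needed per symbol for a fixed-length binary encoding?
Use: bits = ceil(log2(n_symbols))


log2(5278) = 12.3658
Bracket: 2^12 = 4096 < 5278 <= 2^13 = 8192
So ceil(log2(5278)) = 13

bits = ceil(log2(5278)) = ceil(12.3658) = 13 bits


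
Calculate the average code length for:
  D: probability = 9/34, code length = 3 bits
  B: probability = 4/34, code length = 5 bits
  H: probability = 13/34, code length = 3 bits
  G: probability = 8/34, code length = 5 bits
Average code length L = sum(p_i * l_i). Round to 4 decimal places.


Weighted contributions p_i * l_i:
  D: (9/34) * 3 = 27/34
  B: (4/34) * 5 = 20/34
  H: (13/34) * 3 = 39/34
  G: (8/34) * 5 = 40/34
Sum = (27 + 20 + 39 + 40)/34 = 126/34

L = 126/34 = 3.7059 bits/symbol


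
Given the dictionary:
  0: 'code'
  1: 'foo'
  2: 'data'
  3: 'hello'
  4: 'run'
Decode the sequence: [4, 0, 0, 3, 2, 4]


Look up each index in the dictionary:
  4 -> 'run'
  0 -> 'code'
  0 -> 'code'
  3 -> 'hello'
  2 -> 'data'
  4 -> 'run'

Decoded: "run code code hello data run"


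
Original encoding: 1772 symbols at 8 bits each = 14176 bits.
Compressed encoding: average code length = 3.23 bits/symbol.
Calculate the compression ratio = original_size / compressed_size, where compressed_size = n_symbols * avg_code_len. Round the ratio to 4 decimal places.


original_size = n_symbols * orig_bits = 1772 * 8 = 14176 bits
compressed_size = n_symbols * avg_code_len = 1772 * 3.23 = 5723.56 bits
ratio = original_size / compressed_size = 14176 / 5723.56 = 2.4768

Compression ratio = 2.4768


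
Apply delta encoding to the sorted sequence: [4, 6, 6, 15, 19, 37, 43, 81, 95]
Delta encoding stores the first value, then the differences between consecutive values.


First value: 4
Deltas:
  6 - 4 = 2
  6 - 6 = 0
  15 - 6 = 9
  19 - 15 = 4
  37 - 19 = 18
  43 - 37 = 6
  81 - 43 = 38
  95 - 81 = 14


Delta encoded: [4, 2, 0, 9, 4, 18, 6, 38, 14]


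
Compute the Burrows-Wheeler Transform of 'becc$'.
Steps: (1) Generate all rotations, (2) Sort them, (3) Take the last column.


Rotations (sorted):
  0: $becc -> last char: c
  1: becc$ -> last char: $
  2: c$bec -> last char: c
  3: cc$be -> last char: e
  4: ecc$b -> last char: b


BWT = c$ceb


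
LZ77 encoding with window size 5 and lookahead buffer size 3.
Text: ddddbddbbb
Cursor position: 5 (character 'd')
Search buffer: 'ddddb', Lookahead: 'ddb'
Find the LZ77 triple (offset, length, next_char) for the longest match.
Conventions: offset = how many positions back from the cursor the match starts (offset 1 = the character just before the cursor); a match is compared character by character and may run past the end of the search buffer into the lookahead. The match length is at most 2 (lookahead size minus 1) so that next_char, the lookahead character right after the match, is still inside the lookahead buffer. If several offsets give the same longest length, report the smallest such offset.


Try each offset into the search buffer:
  offset=1 (pos 4, char 'b'): match length 0
  offset=2 (pos 3, char 'd'): match length 1
  offset=3 (pos 2, char 'd'): match length 2
  offset=4 (pos 1, char 'd'): match length 2
  offset=5 (pos 0, char 'd'): match length 2
Longest match has length 2, found at offsets 3, 4, 5; take the smallest, offset 3.
next_char = character at position 5 + 2 = 7 -> 'b'

Best match: offset=3, length=2 (matching 'dd' starting at position 2)
LZ77 triple: (3, 2, 'b')


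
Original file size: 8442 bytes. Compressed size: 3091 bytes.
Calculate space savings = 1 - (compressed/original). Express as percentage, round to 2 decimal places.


ratio = compressed/original = 3091/8442 = 0.366145
savings = 1 - ratio = 1 - 0.366145 = 0.633855
as a percentage: 0.633855 * 100 = 63.39%

Space savings = 1 - 3091/8442 = 63.39%


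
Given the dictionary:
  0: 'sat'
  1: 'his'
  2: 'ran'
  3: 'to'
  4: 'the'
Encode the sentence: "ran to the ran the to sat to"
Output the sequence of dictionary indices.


Look up each word in the dictionary:
  'ran' -> 2
  'to' -> 3
  'the' -> 4
  'ran' -> 2
  'the' -> 4
  'to' -> 3
  'sat' -> 0
  'to' -> 3

Encoded: [2, 3, 4, 2, 4, 3, 0, 3]


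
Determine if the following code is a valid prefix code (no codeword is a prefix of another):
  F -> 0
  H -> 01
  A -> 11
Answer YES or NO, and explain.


Checking each pair (does one codeword prefix another?):
  F='0' vs H='01': prefix -- VIOLATION

NO -- this is NOT a valid prefix code. F (0) is a prefix of H (01).


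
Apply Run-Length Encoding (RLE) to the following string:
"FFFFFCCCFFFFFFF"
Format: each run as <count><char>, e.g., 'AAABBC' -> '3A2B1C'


Scanning runs left to right:
  i=0: run of 'F' x 5 -> '5F'
  i=5: run of 'C' x 3 -> '3C'
  i=8: run of 'F' x 7 -> '7F'

RLE = 5F3C7F


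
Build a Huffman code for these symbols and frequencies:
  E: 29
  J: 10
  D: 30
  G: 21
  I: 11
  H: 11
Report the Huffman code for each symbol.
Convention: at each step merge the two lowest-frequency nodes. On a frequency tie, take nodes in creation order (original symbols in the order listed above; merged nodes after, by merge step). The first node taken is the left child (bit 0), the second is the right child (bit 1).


Huffman tree construction:
Step 1: Merge J(10) + I(11) = 21
Step 2: Merge H(11) + G(21) = 32
Step 3: Merge (J+I)(21) + E(29) = 50
Step 4: Merge D(30) + (H+G)(32) = 62
Step 5: Merge ((J+I)+E)(50) + (D+(H+G))(62) = 112
Read each symbol's code off the tree from the root (left child = 0, right child = 1).

Codes:
  E: 01 (length 2)
  J: 000 (length 3)
  D: 10 (length 2)
  G: 111 (length 3)
  I: 001 (length 3)
  H: 110 (length 3)
Average code length: 277/112 = 2.4732 bits/symbol


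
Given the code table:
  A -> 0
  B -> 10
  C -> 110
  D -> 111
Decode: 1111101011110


Decoding:
111 -> D
110 -> C
10 -> B
111 -> D
10 -> B


Result: DCBDB


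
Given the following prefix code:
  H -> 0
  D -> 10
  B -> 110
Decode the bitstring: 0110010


Decoding step by step:
Bits 0 -> H
Bits 110 -> B
Bits 0 -> H
Bits 10 -> D


Decoded message: HBHD


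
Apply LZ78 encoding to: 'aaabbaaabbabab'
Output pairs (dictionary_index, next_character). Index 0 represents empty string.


LZ78 encoding steps:
Dictionary: {0: ''}
Step 1: w='' (idx 0), next='a' -> output (0, 'a'), add 'a' as idx 1
Step 2: w='a' (idx 1), next='a' -> output (1, 'a'), add 'aa' as idx 2
Step 3: w='' (idx 0), next='b' -> output (0, 'b'), add 'b' as idx 3
Step 4: w='b' (idx 3), next='a' -> output (3, 'a'), add 'ba' as idx 4
Step 5: w='aa' (idx 2), next='b' -> output (2, 'b'), add 'aab' as idx 5
Step 6: w='ba' (idx 4), next='b' -> output (4, 'b'), add 'bab' as idx 6
Step 7: w='a' (idx 1), next='b' -> output (1, 'b'), add 'ab' as idx 7


Encoded: [(0, 'a'), (1, 'a'), (0, 'b'), (3, 'a'), (2, 'b'), (4, 'b'), (1, 'b')]


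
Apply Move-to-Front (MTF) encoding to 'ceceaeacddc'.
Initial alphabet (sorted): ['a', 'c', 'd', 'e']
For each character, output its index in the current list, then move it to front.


MTF encoding:
'c': index 1 in ['a', 'c', 'd', 'e'] -> ['c', 'a', 'd', 'e']
'e': index 3 in ['c', 'a', 'd', 'e'] -> ['e', 'c', 'a', 'd']
'c': index 1 in ['e', 'c', 'a', 'd'] -> ['c', 'e', 'a', 'd']
'e': index 1 in ['c', 'e', 'a', 'd'] -> ['e', 'c', 'a', 'd']
'a': index 2 in ['e', 'c', 'a', 'd'] -> ['a', 'e', 'c', 'd']
'e': index 1 in ['a', 'e', 'c', 'd'] -> ['e', 'a', 'c', 'd']
'a': index 1 in ['e', 'a', 'c', 'd'] -> ['a', 'e', 'c', 'd']
'c': index 2 in ['a', 'e', 'c', 'd'] -> ['c', 'a', 'e', 'd']
'd': index 3 in ['c', 'a', 'e', 'd'] -> ['d', 'c', 'a', 'e']
'd': index 0 in ['d', 'c', 'a', 'e'] -> ['d', 'c', 'a', 'e']
'c': index 1 in ['d', 'c', 'a', 'e'] -> ['c', 'd', 'a', 'e']


Output: [1, 3, 1, 1, 2, 1, 1, 2, 3, 0, 1]


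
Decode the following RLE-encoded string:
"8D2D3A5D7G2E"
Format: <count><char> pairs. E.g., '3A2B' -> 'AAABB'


Expanding each <count><char> pair:
  8D -> 'DDDDDDDD'
  2D -> 'DD'
  3A -> 'AAA'
  5D -> 'DDDDD'
  7G -> 'GGGGGGG'
  2E -> 'EE'

Decoded = DDDDDDDDDDAAADDDDDGGGGGGGEE


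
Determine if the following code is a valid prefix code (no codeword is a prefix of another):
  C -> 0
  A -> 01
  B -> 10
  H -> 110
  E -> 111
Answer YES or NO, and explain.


Checking each pair (does one codeword prefix another?):
  C='0' vs A='01': prefix -- VIOLATION

NO -- this is NOT a valid prefix code. C (0) is a prefix of A (01).


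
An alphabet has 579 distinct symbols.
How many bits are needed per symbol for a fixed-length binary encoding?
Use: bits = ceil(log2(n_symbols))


log2(579) = 9.1774
Bracket: 2^9 = 512 < 579 <= 2^10 = 1024
So ceil(log2(579)) = 10

bits = ceil(log2(579)) = ceil(9.1774) = 10 bits


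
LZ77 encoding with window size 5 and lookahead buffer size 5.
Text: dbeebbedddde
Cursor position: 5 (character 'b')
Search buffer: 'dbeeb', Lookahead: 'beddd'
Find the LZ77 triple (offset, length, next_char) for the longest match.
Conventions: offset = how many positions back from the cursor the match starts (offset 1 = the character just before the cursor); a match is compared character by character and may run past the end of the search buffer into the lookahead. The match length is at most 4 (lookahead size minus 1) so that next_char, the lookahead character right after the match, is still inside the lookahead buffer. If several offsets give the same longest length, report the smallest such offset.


Try each offset into the search buffer:
  offset=1 (pos 4, char 'b'): match length 1
  offset=2 (pos 3, char 'e'): match length 0
  offset=3 (pos 2, char 'e'): match length 0
  offset=4 (pos 1, char 'b'): match length 2
  offset=5 (pos 0, char 'd'): match length 0
Longest match has length 2 at offset 4.
next_char = character at position 5 + 2 = 7 -> 'd'

Best match: offset=4, length=2 (matching 'be' starting at position 1)
LZ77 triple: (4, 2, 'd')


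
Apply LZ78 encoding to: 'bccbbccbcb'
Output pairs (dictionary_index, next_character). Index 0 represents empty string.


LZ78 encoding steps:
Dictionary: {0: ''}
Step 1: w='' (idx 0), next='b' -> output (0, 'b'), add 'b' as idx 1
Step 2: w='' (idx 0), next='c' -> output (0, 'c'), add 'c' as idx 2
Step 3: w='c' (idx 2), next='b' -> output (2, 'b'), add 'cb' as idx 3
Step 4: w='b' (idx 1), next='c' -> output (1, 'c'), add 'bc' as idx 4
Step 5: w='cb' (idx 3), next='c' -> output (3, 'c'), add 'cbc' as idx 5
Step 6: w='b' (idx 1), end of input -> output (1, '')


Encoded: [(0, 'b'), (0, 'c'), (2, 'b'), (1, 'c'), (3, 'c'), (1, '')]


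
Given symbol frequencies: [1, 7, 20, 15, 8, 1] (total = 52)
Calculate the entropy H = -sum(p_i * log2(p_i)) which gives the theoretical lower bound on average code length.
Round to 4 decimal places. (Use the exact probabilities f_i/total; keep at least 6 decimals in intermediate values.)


Per-symbol terms -p_i * log2(p_i) with p_i = f_i/52:
  p = 1/52 = 0.019231: log2(p) = -5.700440, -p*log2(p) = 0.109624
  p = 7/52 = 0.134615: log2(p) = -2.893085, -p*log2(p) = 0.389454
  p = 20/52 = 0.384615: log2(p) = -1.378512, -p*log2(p) = 0.530197
  p = 15/52 = 0.288462: log2(p) = -1.793549, -p*log2(p) = 0.517370
  p = 8/52 = 0.153846: log2(p) = -2.700440, -p*log2(p) = 0.415452
  p = 1/52 = 0.019231: log2(p) = -5.700440, -p*log2(p) = 0.109624
H = 0.109624 + 0.389454 + 0.530197 + 0.517370 + 0.415452 + 0.109624 = 2.071721

H = 2.0717 bits/symbol


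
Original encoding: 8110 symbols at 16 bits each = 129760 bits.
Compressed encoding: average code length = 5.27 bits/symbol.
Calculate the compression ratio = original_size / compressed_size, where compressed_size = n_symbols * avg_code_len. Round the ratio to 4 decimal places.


original_size = n_symbols * orig_bits = 8110 * 16 = 129760 bits
compressed_size = n_symbols * avg_code_len = 8110 * 5.27 = 42739.7 bits
ratio = original_size / compressed_size = 129760 / 42739.7 = 3.0361

Compression ratio = 3.0361


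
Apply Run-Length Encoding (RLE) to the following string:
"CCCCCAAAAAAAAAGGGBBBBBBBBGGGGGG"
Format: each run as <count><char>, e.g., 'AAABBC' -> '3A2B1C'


Scanning runs left to right:
  i=0: run of 'C' x 5 -> '5C'
  i=5: run of 'A' x 9 -> '9A'
  i=14: run of 'G' x 3 -> '3G'
  i=17: run of 'B' x 8 -> '8B'
  i=25: run of 'G' x 6 -> '6G'

RLE = 5C9A3G8B6G


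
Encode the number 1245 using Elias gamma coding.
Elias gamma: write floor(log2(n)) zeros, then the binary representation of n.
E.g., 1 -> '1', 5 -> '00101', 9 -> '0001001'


num_bits = floor(log2(1245)) + 1 = 11
leading_zeros = num_bits - 1 = 10
binary(1245) = 10011011101

Elias gamma(1245) = '0000000000' + '10011011101' = 000000000010011011101 (21 bits)


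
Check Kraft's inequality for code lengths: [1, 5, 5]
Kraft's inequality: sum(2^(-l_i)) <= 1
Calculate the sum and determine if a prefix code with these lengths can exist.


Sum = 2^(-1) + 2^(-5) + 2^(-5)
    = 0.5 + 0.03125 + 0.03125
    = 18/32 = 0.5625
Since 0.5625 <= 1, Kraft's inequality IS satisfied.
A prefix code with these lengths CAN exist.

Kraft sum = 0.5625. Satisfied.


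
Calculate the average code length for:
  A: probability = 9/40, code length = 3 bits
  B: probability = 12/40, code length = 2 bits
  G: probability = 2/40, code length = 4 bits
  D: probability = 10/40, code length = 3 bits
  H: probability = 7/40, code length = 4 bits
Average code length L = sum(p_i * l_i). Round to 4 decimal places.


Weighted contributions p_i * l_i:
  A: (9/40) * 3 = 27/40
  B: (12/40) * 2 = 24/40
  G: (2/40) * 4 = 8/40
  D: (10/40) * 3 = 30/40
  H: (7/40) * 4 = 28/40
Sum = (27 + 24 + 8 + 30 + 28)/40 = 117/40

L = 117/40 = 2.9250 bits/symbol


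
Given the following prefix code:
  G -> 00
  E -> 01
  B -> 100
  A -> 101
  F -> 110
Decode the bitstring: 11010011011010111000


Decoding step by step:
Bits 110 -> F
Bits 100 -> B
Bits 110 -> F
Bits 110 -> F
Bits 101 -> A
Bits 110 -> F
Bits 00 -> G


Decoded message: FBFFAFG


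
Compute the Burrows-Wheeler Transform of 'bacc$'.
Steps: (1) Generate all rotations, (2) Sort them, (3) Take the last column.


Rotations (sorted):
  0: $bacc -> last char: c
  1: acc$b -> last char: b
  2: bacc$ -> last char: $
  3: c$bac -> last char: c
  4: cc$ba -> last char: a


BWT = cb$ca


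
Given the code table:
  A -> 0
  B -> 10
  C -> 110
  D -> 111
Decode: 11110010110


Decoding:
111 -> D
10 -> B
0 -> A
10 -> B
110 -> C


Result: DBABC


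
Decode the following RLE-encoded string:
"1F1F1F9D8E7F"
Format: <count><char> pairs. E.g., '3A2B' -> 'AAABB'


Expanding each <count><char> pair:
  1F -> 'F'
  1F -> 'F'
  1F -> 'F'
  9D -> 'DDDDDDDDD'
  8E -> 'EEEEEEEE'
  7F -> 'FFFFFFF'

Decoded = FFFDDDDDDDDDEEEEEEEEFFFFFFF


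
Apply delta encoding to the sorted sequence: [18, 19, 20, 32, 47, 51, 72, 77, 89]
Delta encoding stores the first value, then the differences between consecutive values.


First value: 18
Deltas:
  19 - 18 = 1
  20 - 19 = 1
  32 - 20 = 12
  47 - 32 = 15
  51 - 47 = 4
  72 - 51 = 21
  77 - 72 = 5
  89 - 77 = 12


Delta encoded: [18, 1, 1, 12, 15, 4, 21, 5, 12]


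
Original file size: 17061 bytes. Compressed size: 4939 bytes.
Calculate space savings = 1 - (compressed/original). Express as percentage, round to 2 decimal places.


ratio = compressed/original = 4939/17061 = 0.289491
savings = 1 - ratio = 1 - 0.289491 = 0.710509
as a percentage: 0.710509 * 100 = 71.05%

Space savings = 1 - 4939/17061 = 71.05%


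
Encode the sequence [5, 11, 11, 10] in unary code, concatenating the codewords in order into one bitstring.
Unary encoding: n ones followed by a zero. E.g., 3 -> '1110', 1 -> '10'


Encode each number as n ones followed by a terminating 0:
  5 -> 111110 (6 bits)
  11 -> 111111111110 (12 bits)
  11 -> 111111111110 (12 bits)
  10 -> 11111111110 (11 bits)
Total length = 6 + 12 + 12 + 11 = 41 bits.

Unary([5, 11, 11, 10]) = 11111011111111111011111111111011111111110 (41 bits)


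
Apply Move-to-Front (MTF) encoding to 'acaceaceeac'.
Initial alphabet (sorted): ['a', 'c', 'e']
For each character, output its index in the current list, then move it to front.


MTF encoding:
'a': index 0 in ['a', 'c', 'e'] -> ['a', 'c', 'e']
'c': index 1 in ['a', 'c', 'e'] -> ['c', 'a', 'e']
'a': index 1 in ['c', 'a', 'e'] -> ['a', 'c', 'e']
'c': index 1 in ['a', 'c', 'e'] -> ['c', 'a', 'e']
'e': index 2 in ['c', 'a', 'e'] -> ['e', 'c', 'a']
'a': index 2 in ['e', 'c', 'a'] -> ['a', 'e', 'c']
'c': index 2 in ['a', 'e', 'c'] -> ['c', 'a', 'e']
'e': index 2 in ['c', 'a', 'e'] -> ['e', 'c', 'a']
'e': index 0 in ['e', 'c', 'a'] -> ['e', 'c', 'a']
'a': index 2 in ['e', 'c', 'a'] -> ['a', 'e', 'c']
'c': index 2 in ['a', 'e', 'c'] -> ['c', 'a', 'e']


Output: [0, 1, 1, 1, 2, 2, 2, 2, 0, 2, 2]


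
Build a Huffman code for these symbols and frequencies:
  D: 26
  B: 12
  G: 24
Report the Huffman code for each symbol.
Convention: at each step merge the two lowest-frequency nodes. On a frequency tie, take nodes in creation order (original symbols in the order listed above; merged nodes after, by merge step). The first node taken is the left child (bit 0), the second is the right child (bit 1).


Huffman tree construction:
Step 1: Merge B(12) + G(24) = 36
Step 2: Merge D(26) + (B+G)(36) = 62
Read each symbol's code off the tree from the root (left child = 0, right child = 1).

Codes:
  D: 0 (length 1)
  B: 10 (length 2)
  G: 11 (length 2)
Average code length: 98/62 = 1.5806 bits/symbol


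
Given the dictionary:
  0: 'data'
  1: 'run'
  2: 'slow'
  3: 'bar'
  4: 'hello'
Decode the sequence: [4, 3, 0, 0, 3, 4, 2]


Look up each index in the dictionary:
  4 -> 'hello'
  3 -> 'bar'
  0 -> 'data'
  0 -> 'data'
  3 -> 'bar'
  4 -> 'hello'
  2 -> 'slow'

Decoded: "hello bar data data bar hello slow"


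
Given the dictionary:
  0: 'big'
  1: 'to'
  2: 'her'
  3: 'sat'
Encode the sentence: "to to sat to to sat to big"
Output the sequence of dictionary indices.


Look up each word in the dictionary:
  'to' -> 1
  'to' -> 1
  'sat' -> 3
  'to' -> 1
  'to' -> 1
  'sat' -> 3
  'to' -> 1
  'big' -> 0

Encoded: [1, 1, 3, 1, 1, 3, 1, 0]


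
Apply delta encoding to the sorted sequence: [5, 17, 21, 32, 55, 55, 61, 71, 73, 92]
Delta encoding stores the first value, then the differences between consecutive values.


First value: 5
Deltas:
  17 - 5 = 12
  21 - 17 = 4
  32 - 21 = 11
  55 - 32 = 23
  55 - 55 = 0
  61 - 55 = 6
  71 - 61 = 10
  73 - 71 = 2
  92 - 73 = 19


Delta encoded: [5, 12, 4, 11, 23, 0, 6, 10, 2, 19]


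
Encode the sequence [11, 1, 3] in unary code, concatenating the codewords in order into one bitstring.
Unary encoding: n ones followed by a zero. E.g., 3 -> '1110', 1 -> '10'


Encode each number as n ones followed by a terminating 0:
  11 -> 111111111110 (12 bits)
  1 -> 10 (2 bits)
  3 -> 1110 (4 bits)
Total length = 12 + 2 + 4 = 18 bits.

Unary([11, 1, 3]) = 111111111110101110 (18 bits)


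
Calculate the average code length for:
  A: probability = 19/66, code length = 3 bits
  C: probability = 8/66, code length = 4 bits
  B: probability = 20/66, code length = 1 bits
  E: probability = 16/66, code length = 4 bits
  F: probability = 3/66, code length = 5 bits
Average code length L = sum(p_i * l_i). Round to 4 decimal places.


Weighted contributions p_i * l_i:
  A: (19/66) * 3 = 57/66
  C: (8/66) * 4 = 32/66
  B: (20/66) * 1 = 20/66
  E: (16/66) * 4 = 64/66
  F: (3/66) * 5 = 15/66
Sum = (57 + 32 + 20 + 64 + 15)/66 = 188/66

L = 188/66 = 2.8485 bits/symbol


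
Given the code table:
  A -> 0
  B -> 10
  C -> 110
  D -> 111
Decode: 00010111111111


Decoding:
0 -> A
0 -> A
0 -> A
10 -> B
111 -> D
111 -> D
111 -> D


Result: AAABDDD


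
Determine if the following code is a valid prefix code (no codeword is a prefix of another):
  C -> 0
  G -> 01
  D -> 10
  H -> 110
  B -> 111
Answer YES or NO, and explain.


Checking each pair (does one codeword prefix another?):
  C='0' vs G='01': prefix -- VIOLATION

NO -- this is NOT a valid prefix code. C (0) is a prefix of G (01).


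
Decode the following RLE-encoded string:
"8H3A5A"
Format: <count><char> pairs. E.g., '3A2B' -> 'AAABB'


Expanding each <count><char> pair:
  8H -> 'HHHHHHHH'
  3A -> 'AAA'
  5A -> 'AAAAA'

Decoded = HHHHHHHHAAAAAAAA


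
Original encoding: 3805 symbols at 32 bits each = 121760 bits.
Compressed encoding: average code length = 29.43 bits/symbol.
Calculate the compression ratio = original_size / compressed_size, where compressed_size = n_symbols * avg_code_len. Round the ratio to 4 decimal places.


original_size = n_symbols * orig_bits = 3805 * 32 = 121760 bits
compressed_size = n_symbols * avg_code_len = 3805 * 29.43 = 111981.15 bits
ratio = original_size / compressed_size = 121760 / 111981.15 = 1.0873

Compression ratio = 1.0873


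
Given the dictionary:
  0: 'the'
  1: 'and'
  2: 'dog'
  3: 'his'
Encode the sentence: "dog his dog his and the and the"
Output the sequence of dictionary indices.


Look up each word in the dictionary:
  'dog' -> 2
  'his' -> 3
  'dog' -> 2
  'his' -> 3
  'and' -> 1
  'the' -> 0
  'and' -> 1
  'the' -> 0

Encoded: [2, 3, 2, 3, 1, 0, 1, 0]


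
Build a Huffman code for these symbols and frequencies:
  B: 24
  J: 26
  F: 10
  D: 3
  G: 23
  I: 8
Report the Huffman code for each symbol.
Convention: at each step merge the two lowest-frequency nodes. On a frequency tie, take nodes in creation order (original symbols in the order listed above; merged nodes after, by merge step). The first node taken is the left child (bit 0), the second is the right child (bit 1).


Huffman tree construction:
Step 1: Merge D(3) + I(8) = 11
Step 2: Merge F(10) + (D+I)(11) = 21
Step 3: Merge (F+(D+I))(21) + G(23) = 44
Step 4: Merge B(24) + J(26) = 50
Step 5: Merge ((F+(D+I))+G)(44) + (B+J)(50) = 94
Read each symbol's code off the tree from the root (left child = 0, right child = 1).

Codes:
  B: 10 (length 2)
  J: 11 (length 2)
  F: 000 (length 3)
  D: 0010 (length 4)
  G: 01 (length 2)
  I: 0011 (length 4)
Average code length: 220/94 = 2.3404 bits/symbol


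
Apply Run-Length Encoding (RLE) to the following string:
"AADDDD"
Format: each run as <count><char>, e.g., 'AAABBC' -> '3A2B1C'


Scanning runs left to right:
  i=0: run of 'A' x 2 -> '2A'
  i=2: run of 'D' x 4 -> '4D'

RLE = 2A4D


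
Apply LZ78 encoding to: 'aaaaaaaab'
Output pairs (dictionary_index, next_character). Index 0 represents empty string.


LZ78 encoding steps:
Dictionary: {0: ''}
Step 1: w='' (idx 0), next='a' -> output (0, 'a'), add 'a' as idx 1
Step 2: w='a' (idx 1), next='a' -> output (1, 'a'), add 'aa' as idx 2
Step 3: w='aa' (idx 2), next='a' -> output (2, 'a'), add 'aaa' as idx 3
Step 4: w='aa' (idx 2), next='b' -> output (2, 'b'), add 'aab' as idx 4


Encoded: [(0, 'a'), (1, 'a'), (2, 'a'), (2, 'b')]


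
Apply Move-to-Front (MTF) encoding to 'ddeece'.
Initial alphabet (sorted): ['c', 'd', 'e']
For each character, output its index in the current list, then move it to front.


MTF encoding:
'd': index 1 in ['c', 'd', 'e'] -> ['d', 'c', 'e']
'd': index 0 in ['d', 'c', 'e'] -> ['d', 'c', 'e']
'e': index 2 in ['d', 'c', 'e'] -> ['e', 'd', 'c']
'e': index 0 in ['e', 'd', 'c'] -> ['e', 'd', 'c']
'c': index 2 in ['e', 'd', 'c'] -> ['c', 'e', 'd']
'e': index 1 in ['c', 'e', 'd'] -> ['e', 'c', 'd']


Output: [1, 0, 2, 0, 2, 1]


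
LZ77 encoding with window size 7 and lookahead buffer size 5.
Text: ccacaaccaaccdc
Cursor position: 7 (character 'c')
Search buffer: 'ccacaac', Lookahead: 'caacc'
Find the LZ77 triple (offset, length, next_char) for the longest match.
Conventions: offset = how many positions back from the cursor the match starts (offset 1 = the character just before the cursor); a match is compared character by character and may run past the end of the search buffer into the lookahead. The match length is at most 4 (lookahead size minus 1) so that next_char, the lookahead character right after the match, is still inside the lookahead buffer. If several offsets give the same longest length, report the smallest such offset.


Try each offset into the search buffer:
  offset=1 (pos 6, char 'c'): match length 1
  offset=2 (pos 5, char 'a'): match length 0
  offset=3 (pos 4, char 'a'): match length 0
  offset=4 (pos 3, char 'c'): match length 4
  offset=5 (pos 2, char 'a'): match length 0
  offset=6 (pos 1, char 'c'): match length 2
  offset=7 (pos 0, char 'c'): match length 1
Longest match has length 4 at offset 4.
next_char = character at position 7 + 4 = 11 -> 'c'

Best match: offset=4, length=4 (matching 'caac' starting at position 3)
LZ77 triple: (4, 4, 'c')


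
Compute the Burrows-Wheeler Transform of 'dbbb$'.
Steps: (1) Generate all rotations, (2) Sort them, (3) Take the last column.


Rotations (sorted):
  0: $dbbb -> last char: b
  1: b$dbb -> last char: b
  2: bb$db -> last char: b
  3: bbb$d -> last char: d
  4: dbbb$ -> last char: $


BWT = bbbd$


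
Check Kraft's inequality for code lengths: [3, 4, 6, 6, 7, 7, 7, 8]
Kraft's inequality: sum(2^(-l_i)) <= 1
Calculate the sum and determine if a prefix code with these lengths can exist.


Sum = 2^(-3) + 2^(-4) + 2^(-6) + 2^(-6) + 2^(-7) + 2^(-7) + 2^(-7) + 2^(-8)
    = 0.125 + 0.0625 + 0.015625 + 0.015625 + 0.0078125 + 0.0078125 + 0.0078125 + 0.00390625
    = 63/256 = 0.24609375
Since 0.24609375 <= 1, Kraft's inequality IS satisfied.
A prefix code with these lengths CAN exist.

Kraft sum = 0.24609375. Satisfied.


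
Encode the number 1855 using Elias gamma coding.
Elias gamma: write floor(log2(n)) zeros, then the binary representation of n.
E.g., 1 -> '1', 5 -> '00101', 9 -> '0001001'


num_bits = floor(log2(1855)) + 1 = 11
leading_zeros = num_bits - 1 = 10
binary(1855) = 11100111111

Elias gamma(1855) = '0000000000' + '11100111111' = 000000000011100111111 (21 bits)


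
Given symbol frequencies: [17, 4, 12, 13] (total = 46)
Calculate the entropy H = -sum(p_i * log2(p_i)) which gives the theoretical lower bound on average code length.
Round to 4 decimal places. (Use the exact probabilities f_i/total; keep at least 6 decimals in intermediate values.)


Per-symbol terms -p_i * log2(p_i) with p_i = f_i/46:
  p = 17/46 = 0.369565: log2(p) = -1.436099, -p*log2(p) = 0.530732
  p = 4/46 = 0.086957: log2(p) = -3.523562, -p*log2(p) = 0.306397
  p = 12/46 = 0.260870: log2(p) = -1.938599, -p*log2(p) = 0.505722
  p = 13/46 = 0.282609: log2(p) = -1.823122, -p*log2(p) = 0.515230
H = 0.530732 + 0.306397 + 0.505722 + 0.515230 = 1.858081

H = 1.8581 bits/symbol


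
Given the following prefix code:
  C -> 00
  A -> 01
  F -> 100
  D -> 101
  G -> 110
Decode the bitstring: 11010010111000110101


Decoding step by step:
Bits 110 -> G
Bits 100 -> F
Bits 101 -> D
Bits 110 -> G
Bits 00 -> C
Bits 110 -> G
Bits 101 -> D


Decoded message: GFDGCGD


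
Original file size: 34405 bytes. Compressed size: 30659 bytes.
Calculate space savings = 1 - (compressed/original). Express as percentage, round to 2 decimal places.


ratio = compressed/original = 30659/34405 = 0.89112
savings = 1 - ratio = 1 - 0.89112 = 0.10888
as a percentage: 0.10888 * 100 = 10.89%

Space savings = 1 - 30659/34405 = 10.89%


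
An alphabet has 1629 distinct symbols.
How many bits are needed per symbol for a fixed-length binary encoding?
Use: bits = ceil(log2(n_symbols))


log2(1629) = 10.6698
Bracket: 2^10 = 1024 < 1629 <= 2^11 = 2048
So ceil(log2(1629)) = 11

bits = ceil(log2(1629)) = ceil(10.6698) = 11 bits


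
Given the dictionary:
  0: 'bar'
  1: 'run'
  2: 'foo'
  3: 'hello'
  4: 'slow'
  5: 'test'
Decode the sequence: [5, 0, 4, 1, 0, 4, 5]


Look up each index in the dictionary:
  5 -> 'test'
  0 -> 'bar'
  4 -> 'slow'
  1 -> 'run'
  0 -> 'bar'
  4 -> 'slow'
  5 -> 'test'

Decoded: "test bar slow run bar slow test"


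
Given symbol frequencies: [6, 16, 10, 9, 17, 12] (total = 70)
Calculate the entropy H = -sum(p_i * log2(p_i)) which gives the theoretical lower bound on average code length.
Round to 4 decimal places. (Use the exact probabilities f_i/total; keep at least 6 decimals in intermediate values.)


Per-symbol terms -p_i * log2(p_i) with p_i = f_i/70:
  p = 6/70 = 0.085714: log2(p) = -3.544321, -p*log2(p) = 0.303799
  p = 16/70 = 0.228571: log2(p) = -2.129283, -p*log2(p) = 0.486693
  p = 10/70 = 0.142857: log2(p) = -2.807355, -p*log2(p) = 0.401051
  p = 9/70 = 0.128571: log2(p) = -2.959358, -p*log2(p) = 0.380489
  p = 17/70 = 0.242857: log2(p) = -2.041820, -p*log2(p) = 0.495871
  p = 12/70 = 0.171429: log2(p) = -2.544321, -p*log2(p) = 0.436169
H = 0.303799 + 0.486693 + 0.401051 + 0.380489 + 0.495871 + 0.436169 = 2.504072

H = 2.5041 bits/symbol


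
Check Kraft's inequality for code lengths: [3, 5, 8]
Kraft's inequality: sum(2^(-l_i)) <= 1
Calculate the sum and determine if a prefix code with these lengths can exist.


Sum = 2^(-3) + 2^(-5) + 2^(-8)
    = 0.125 + 0.03125 + 0.00390625
    = 41/256 = 0.16015625
Since 0.16015625 <= 1, Kraft's inequality IS satisfied.
A prefix code with these lengths CAN exist.

Kraft sum = 0.16015625. Satisfied.


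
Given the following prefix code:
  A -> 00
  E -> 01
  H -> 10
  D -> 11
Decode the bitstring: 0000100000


Decoding step by step:
Bits 00 -> A
Bits 00 -> A
Bits 10 -> H
Bits 00 -> A
Bits 00 -> A


Decoded message: AAHAA


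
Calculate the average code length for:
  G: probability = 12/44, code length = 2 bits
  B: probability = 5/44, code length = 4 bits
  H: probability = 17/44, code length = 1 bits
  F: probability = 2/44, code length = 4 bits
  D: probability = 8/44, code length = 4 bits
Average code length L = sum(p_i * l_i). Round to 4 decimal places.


Weighted contributions p_i * l_i:
  G: (12/44) * 2 = 24/44
  B: (5/44) * 4 = 20/44
  H: (17/44) * 1 = 17/44
  F: (2/44) * 4 = 8/44
  D: (8/44) * 4 = 32/44
Sum = (24 + 20 + 17 + 8 + 32)/44 = 101/44

L = 101/44 = 2.2955 bits/symbol


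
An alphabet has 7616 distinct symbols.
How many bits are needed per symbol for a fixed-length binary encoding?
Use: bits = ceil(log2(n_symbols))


log2(7616) = 12.8948
Bracket: 2^12 = 4096 < 7616 <= 2^13 = 8192
So ceil(log2(7616)) = 13

bits = ceil(log2(7616)) = ceil(12.8948) = 13 bits


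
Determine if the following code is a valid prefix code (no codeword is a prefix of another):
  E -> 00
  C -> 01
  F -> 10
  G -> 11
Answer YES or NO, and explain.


Checking each pair (does one codeword prefix another?):
  E='00' vs C='01': no prefix
  E='00' vs F='10': no prefix
  E='00' vs G='11': no prefix
  C='01' vs E='00': no prefix
  C='01' vs F='10': no prefix
  C='01' vs G='11': no prefix
  F='10' vs E='00': no prefix
  F='10' vs C='01': no prefix
  F='10' vs G='11': no prefix
  G='11' vs E='00': no prefix
  G='11' vs C='01': no prefix
  G='11' vs F='10': no prefix
No violation found over all pairs.

YES -- this is a valid prefix code. No codeword is a prefix of any other codeword.


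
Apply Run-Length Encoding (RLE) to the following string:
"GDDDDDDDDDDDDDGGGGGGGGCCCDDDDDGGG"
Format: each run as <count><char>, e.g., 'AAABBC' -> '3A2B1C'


Scanning runs left to right:
  i=0: run of 'G' x 1 -> '1G'
  i=1: run of 'D' x 13 -> '13D'
  i=14: run of 'G' x 8 -> '8G'
  i=22: run of 'C' x 3 -> '3C'
  i=25: run of 'D' x 5 -> '5D'
  i=30: run of 'G' x 3 -> '3G'

RLE = 1G13D8G3C5D3G


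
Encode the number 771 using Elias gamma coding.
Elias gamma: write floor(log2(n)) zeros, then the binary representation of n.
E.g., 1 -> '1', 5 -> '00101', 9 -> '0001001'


num_bits = floor(log2(771)) + 1 = 10
leading_zeros = num_bits - 1 = 9
binary(771) = 1100000011

Elias gamma(771) = '000000000' + '1100000011' = 0000000001100000011 (19 bits)


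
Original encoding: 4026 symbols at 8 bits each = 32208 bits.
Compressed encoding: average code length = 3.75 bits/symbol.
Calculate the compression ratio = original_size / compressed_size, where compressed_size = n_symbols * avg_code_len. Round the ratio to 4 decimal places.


original_size = n_symbols * orig_bits = 4026 * 8 = 32208 bits
compressed_size = n_symbols * avg_code_len = 4026 * 3.75 = 15097.5 bits
ratio = original_size / compressed_size = 32208 / 15097.5 = 2.1333

Compression ratio = 2.1333


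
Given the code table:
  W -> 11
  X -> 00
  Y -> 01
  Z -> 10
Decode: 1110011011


Decoding:
11 -> W
10 -> Z
01 -> Y
10 -> Z
11 -> W


Result: WZYZW


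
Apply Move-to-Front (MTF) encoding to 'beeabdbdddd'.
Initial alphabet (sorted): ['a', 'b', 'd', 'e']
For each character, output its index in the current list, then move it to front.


MTF encoding:
'b': index 1 in ['a', 'b', 'd', 'e'] -> ['b', 'a', 'd', 'e']
'e': index 3 in ['b', 'a', 'd', 'e'] -> ['e', 'b', 'a', 'd']
'e': index 0 in ['e', 'b', 'a', 'd'] -> ['e', 'b', 'a', 'd']
'a': index 2 in ['e', 'b', 'a', 'd'] -> ['a', 'e', 'b', 'd']
'b': index 2 in ['a', 'e', 'b', 'd'] -> ['b', 'a', 'e', 'd']
'd': index 3 in ['b', 'a', 'e', 'd'] -> ['d', 'b', 'a', 'e']
'b': index 1 in ['d', 'b', 'a', 'e'] -> ['b', 'd', 'a', 'e']
'd': index 1 in ['b', 'd', 'a', 'e'] -> ['d', 'b', 'a', 'e']
'd': index 0 in ['d', 'b', 'a', 'e'] -> ['d', 'b', 'a', 'e']
'd': index 0 in ['d', 'b', 'a', 'e'] -> ['d', 'b', 'a', 'e']
'd': index 0 in ['d', 'b', 'a', 'e'] -> ['d', 'b', 'a', 'e']


Output: [1, 3, 0, 2, 2, 3, 1, 1, 0, 0, 0]


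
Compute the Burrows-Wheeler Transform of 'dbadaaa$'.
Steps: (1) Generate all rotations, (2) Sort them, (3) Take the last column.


Rotations (sorted):
  0: $dbadaaa -> last char: a
  1: a$dbadaa -> last char: a
  2: aa$dbada -> last char: a
  3: aaa$dbad -> last char: d
  4: adaaa$db -> last char: b
  5: badaaa$d -> last char: d
  6: daaa$dba -> last char: a
  7: dbadaaa$ -> last char: $


BWT = aaadbda$


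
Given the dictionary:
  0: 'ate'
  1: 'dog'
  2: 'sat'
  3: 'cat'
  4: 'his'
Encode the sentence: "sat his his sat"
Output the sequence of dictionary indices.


Look up each word in the dictionary:
  'sat' -> 2
  'his' -> 4
  'his' -> 4
  'sat' -> 2

Encoded: [2, 4, 4, 2]


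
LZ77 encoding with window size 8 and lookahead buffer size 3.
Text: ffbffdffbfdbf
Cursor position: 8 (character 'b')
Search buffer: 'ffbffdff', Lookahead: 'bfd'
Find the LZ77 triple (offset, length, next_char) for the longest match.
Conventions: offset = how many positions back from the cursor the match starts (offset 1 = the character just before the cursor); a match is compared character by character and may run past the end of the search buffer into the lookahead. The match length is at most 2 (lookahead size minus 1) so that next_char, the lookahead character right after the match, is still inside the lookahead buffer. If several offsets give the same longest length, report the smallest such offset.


Try each offset into the search buffer:
  offset=1 (pos 7, char 'f'): match length 0
  offset=2 (pos 6, char 'f'): match length 0
  offset=3 (pos 5, char 'd'): match length 0
  offset=4 (pos 4, char 'f'): match length 0
  offset=5 (pos 3, char 'f'): match length 0
  offset=6 (pos 2, char 'b'): match length 2
  offset=7 (pos 1, char 'f'): match length 0
  offset=8 (pos 0, char 'f'): match length 0
Longest match has length 2 at offset 6.
next_char = character at position 8 + 2 = 10 -> 'd'

Best match: offset=6, length=2 (matching 'bf' starting at position 2)
LZ77 triple: (6, 2, 'd')


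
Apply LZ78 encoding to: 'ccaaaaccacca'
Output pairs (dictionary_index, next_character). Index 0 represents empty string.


LZ78 encoding steps:
Dictionary: {0: ''}
Step 1: w='' (idx 0), next='c' -> output (0, 'c'), add 'c' as idx 1
Step 2: w='c' (idx 1), next='a' -> output (1, 'a'), add 'ca' as idx 2
Step 3: w='' (idx 0), next='a' -> output (0, 'a'), add 'a' as idx 3
Step 4: w='a' (idx 3), next='a' -> output (3, 'a'), add 'aa' as idx 4
Step 5: w='c' (idx 1), next='c' -> output (1, 'c'), add 'cc' as idx 5
Step 6: w='a' (idx 3), next='c' -> output (3, 'c'), add 'ac' as idx 6
Step 7: w='ca' (idx 2), end of input -> output (2, '')


Encoded: [(0, 'c'), (1, 'a'), (0, 'a'), (3, 'a'), (1, 'c'), (3, 'c'), (2, '')]


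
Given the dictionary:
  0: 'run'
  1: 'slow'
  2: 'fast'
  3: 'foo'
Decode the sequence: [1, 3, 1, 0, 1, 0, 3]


Look up each index in the dictionary:
  1 -> 'slow'
  3 -> 'foo'
  1 -> 'slow'
  0 -> 'run'
  1 -> 'slow'
  0 -> 'run'
  3 -> 'foo'

Decoded: "slow foo slow run slow run foo"


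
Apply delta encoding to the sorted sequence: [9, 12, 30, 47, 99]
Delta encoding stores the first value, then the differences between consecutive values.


First value: 9
Deltas:
  12 - 9 = 3
  30 - 12 = 18
  47 - 30 = 17
  99 - 47 = 52


Delta encoded: [9, 3, 18, 17, 52]


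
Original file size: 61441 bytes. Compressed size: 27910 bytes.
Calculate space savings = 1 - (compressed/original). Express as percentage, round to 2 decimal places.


ratio = compressed/original = 27910/61441 = 0.454257
savings = 1 - ratio = 1 - 0.454257 = 0.545743
as a percentage: 0.545743 * 100 = 54.57%

Space savings = 1 - 27910/61441 = 54.57%


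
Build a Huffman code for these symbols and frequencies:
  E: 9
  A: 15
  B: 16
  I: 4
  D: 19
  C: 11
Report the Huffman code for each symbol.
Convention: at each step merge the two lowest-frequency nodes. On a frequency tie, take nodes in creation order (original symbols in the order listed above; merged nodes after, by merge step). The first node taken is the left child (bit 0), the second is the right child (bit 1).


Huffman tree construction:
Step 1: Merge I(4) + E(9) = 13
Step 2: Merge C(11) + (I+E)(13) = 24
Step 3: Merge A(15) + B(16) = 31
Step 4: Merge D(19) + (C+(I+E))(24) = 43
Step 5: Merge (A+B)(31) + (D+(C+(I+E)))(43) = 74
Read each symbol's code off the tree from the root (left child = 0, right child = 1).

Codes:
  E: 1111 (length 4)
  A: 00 (length 2)
  B: 01 (length 2)
  I: 1110 (length 4)
  D: 10 (length 2)
  C: 110 (length 3)
Average code length: 185/74 = 2.5000 bits/symbol


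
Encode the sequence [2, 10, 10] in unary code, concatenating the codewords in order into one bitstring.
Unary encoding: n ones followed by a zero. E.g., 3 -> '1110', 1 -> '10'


Encode each number as n ones followed by a terminating 0:
  2 -> 110 (3 bits)
  10 -> 11111111110 (11 bits)
  10 -> 11111111110 (11 bits)
Total length = 3 + 11 + 11 = 25 bits.

Unary([2, 10, 10]) = 1101111111111011111111110 (25 bits)


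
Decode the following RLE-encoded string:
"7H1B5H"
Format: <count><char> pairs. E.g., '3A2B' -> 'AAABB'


Expanding each <count><char> pair:
  7H -> 'HHHHHHH'
  1B -> 'B'
  5H -> 'HHHHH'

Decoded = HHHHHHHBHHHHH
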